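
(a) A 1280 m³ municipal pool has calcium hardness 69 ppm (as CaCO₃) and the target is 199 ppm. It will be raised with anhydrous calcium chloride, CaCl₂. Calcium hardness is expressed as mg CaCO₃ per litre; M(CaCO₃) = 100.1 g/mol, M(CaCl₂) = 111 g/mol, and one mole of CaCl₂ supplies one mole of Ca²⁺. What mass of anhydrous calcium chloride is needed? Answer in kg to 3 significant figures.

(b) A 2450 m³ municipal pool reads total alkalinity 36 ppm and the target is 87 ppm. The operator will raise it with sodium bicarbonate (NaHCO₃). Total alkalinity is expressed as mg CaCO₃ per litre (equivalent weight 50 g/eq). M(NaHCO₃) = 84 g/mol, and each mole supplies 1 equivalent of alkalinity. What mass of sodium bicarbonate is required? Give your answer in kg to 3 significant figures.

(a) 185 kg; (b) 210 kg

(a) Volume: 1280 m³ = 1,280,000 L.
(a) Hardness to add: (199 − 69) = 130 mg/L as CaCO₃ × 1,280,000 L = 166,400 g as CaCO₃.
(a) Moles of Ca²⁺ (1 mol Ca²⁺ ≡ 1 mol CaCO₃): 166,400 / 100.1 g/mol = 1662 mol.
(a) Mass of CaCl₂: 1662 × 111 = 184,500 g.

(b) Volume: 2450 m³ = 2,450,000 L.
(b) Alkalinity to add: (87 − 36) = 51 mg/L as CaCO₃ × 2,450,000 L = 125,000 g as CaCO₃.
(b) Equivalents: 125,000 g ÷ 50 g/eq = 2499 eq.
(b) NaHCO₃ supplies 1 eq per mole → 2499 mol.
(b) Mass: 2499 mol × 84 g/mol = 209,900 g.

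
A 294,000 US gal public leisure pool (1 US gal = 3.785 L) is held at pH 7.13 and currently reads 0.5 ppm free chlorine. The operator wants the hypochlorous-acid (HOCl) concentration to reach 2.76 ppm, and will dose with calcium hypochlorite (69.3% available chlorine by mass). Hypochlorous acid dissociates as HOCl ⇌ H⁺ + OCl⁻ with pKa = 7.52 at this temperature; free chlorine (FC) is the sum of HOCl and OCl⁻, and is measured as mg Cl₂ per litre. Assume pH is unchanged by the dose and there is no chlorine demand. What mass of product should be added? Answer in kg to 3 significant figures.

5.43 kg

Volume: 294,000 US gal × 3.785 L/gal = 1,112,790 L.
[OCl⁻]/[HOCl] = 10^(pH − pKa) = 10^(7.13 − 7.52) = 0.4074; fraction as HOCl = 1/(1 + 0.4074) = 0.7105.
Free chlorine required for 2.76 ppm HOCl: 2.76 / 0.7105 = 3.884 ppm.
FC to add: 3.884 − 0.5 = 3.384 mg/L as Cl₂.
Cl₂ equivalent: 3.384 mg/L × 1,112,790 L = 3766 g.
Product at 69.3% available Cl: 3766 / 0.693 = 5434 g.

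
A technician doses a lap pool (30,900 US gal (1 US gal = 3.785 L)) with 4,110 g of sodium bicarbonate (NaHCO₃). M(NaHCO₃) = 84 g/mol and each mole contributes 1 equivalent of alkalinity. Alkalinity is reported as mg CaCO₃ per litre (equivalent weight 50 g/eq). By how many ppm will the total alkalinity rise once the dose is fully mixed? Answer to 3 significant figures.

20.9 ppm

Volume: 30,900 US gal × 3.785 L/gal = 116,956 L.
Moles of NaHCO₃: 4,110 g ÷ 84 g/mol = 48.93 mol → 48.93 eq of alkalinity.
As CaCO₃: 48.93 eq × 50 g/eq = 2446 g.
Rise: 2446 g / 116,956 L × 1000 = 20.92 mg/L.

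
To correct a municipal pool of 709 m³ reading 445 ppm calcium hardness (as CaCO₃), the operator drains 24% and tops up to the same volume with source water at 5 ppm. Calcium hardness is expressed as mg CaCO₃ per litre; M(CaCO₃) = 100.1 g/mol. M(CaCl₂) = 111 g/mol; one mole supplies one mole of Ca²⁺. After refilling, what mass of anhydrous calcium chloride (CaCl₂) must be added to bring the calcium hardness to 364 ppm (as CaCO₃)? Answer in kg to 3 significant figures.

19.3 kg

Volume: 709 m³ = 709,000 L.
After draining 24% and refilling: 445 × 0.76 + 5 × 0.24 = 339.4 ppm.
Deficit to target: 364 − 339.4 = 24.6 mg/L.
As CaCO₃: 24.6 mg/L × 709,000 L = 17,440 g; ÷ 100.1 = 174.2 mol Ca²⁺.
Mass: 174.2 × 111 = 19,340 g.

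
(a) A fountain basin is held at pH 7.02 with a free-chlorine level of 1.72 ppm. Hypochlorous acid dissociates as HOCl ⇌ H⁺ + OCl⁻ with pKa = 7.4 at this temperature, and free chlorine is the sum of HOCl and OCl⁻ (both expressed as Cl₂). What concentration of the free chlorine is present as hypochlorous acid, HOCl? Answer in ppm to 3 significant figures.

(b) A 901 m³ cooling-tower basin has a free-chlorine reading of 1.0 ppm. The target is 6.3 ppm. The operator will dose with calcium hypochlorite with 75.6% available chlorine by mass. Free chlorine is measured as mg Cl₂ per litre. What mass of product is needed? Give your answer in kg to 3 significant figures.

(a) 1.21 ppm; (b) 6.32 kg

(a) [OCl⁻]/[HOCl] = 10^(pH − pKa) = 10^(7.02 − 7.4) = 10^-0.38 = 0.4169.
(a) Fraction as HOCl = 1 / (1 + 0.4169) = 0.7058.
(a) HOCl = 0.7058 × 1.72 ppm = 1.214 ppm.

(b) Volume: 901 m³ = 901,000 L.
(b) Chlorine deficit: 6.3 − 1.0 = 5.3 ppm = 5.3 mg/L as Cl₂.
(b) Cl₂ equivalent needed: 5.3 mg/L × 901,000 L = 4,775,000 mg = 4775 g.
(b) Product at 75.6% available chlorine: 4775 / 0.756 = 6317 g.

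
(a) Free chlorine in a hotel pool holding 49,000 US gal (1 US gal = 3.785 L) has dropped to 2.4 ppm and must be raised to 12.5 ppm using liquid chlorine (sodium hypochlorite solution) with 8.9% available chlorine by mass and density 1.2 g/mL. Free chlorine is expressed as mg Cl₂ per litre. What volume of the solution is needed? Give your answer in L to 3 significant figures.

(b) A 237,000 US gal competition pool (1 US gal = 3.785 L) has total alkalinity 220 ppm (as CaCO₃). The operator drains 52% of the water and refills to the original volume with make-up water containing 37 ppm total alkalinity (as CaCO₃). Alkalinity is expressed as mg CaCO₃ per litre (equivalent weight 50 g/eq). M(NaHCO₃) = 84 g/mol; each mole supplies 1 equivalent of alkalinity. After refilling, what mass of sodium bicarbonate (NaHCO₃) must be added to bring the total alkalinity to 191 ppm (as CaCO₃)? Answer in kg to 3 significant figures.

(a) 17.5 L; (b) 99.7 kg

(a) Volume: 49,000 US gal × 3.785 L/gal = 185,465 L.
(a) Chlorine deficit: 12.5 − 2.4 = 10.1 ppm = 10.1 mg/L as Cl₂.
(a) Cl₂ equivalent needed: 10.1 mg/L × 185,465 L = 1,873,000 mg = 1873 g.
(a) Product at 8.9% available chlorine: 1873 / 0.089 = 21,050 g.
(a) Volume at density 1.2 g/mL: 21,050 g ÷ 1.2 g/mL = 17,540 mL.

(b) Volume: 237,000 US gal × 3.785 L/gal = 897,045 L.
(b) After draining 52% and refilling: 220 × 0.48 + 37 × 0.52 = 124.84 ppm.
(b) Deficit to target: 191 − 124.84 = 66.16 mg/L.
(b) As CaCO₃: 66.16 mg/L × 897,045 L = 59,350 g; ÷ 50 g/eq ÷ 1 = 1187 mol NaHCO₃.
(b) Mass: 1187 × 84 = 99,710 g.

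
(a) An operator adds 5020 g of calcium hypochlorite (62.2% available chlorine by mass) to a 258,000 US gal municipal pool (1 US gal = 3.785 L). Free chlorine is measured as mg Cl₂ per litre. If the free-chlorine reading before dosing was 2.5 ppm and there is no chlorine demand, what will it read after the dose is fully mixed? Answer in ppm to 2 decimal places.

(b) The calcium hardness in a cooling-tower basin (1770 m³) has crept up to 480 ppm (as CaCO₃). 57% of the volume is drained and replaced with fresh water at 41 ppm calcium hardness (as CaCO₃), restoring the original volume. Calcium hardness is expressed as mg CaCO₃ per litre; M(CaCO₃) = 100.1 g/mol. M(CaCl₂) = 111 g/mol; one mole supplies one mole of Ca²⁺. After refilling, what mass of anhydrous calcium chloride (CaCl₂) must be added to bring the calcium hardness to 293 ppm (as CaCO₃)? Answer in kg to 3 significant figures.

(a) 5.70 ppm; (b) 124 kg

(a) Volume: 258,000 US gal × 3.785 L/gal = 976,530 L.
(a) Available chlorine delivered: 5020 g × 0.622 = 3122 g as Cl₂.
(a) Concentration rise: 3122 g / 976,530 L = 3.197 mg/L = 3.20 ppm.
(a) Final FC: 2.5 + 3.20 = 5.70 ppm.

(b) Volume: 1770 m³ = 1,770,000 L.
(b) After draining 57% and refilling: 480 × 0.43 + 41 × 0.57 = 229.77 ppm.
(b) Deficit to target: 293 − 229.77 = 63.23 mg/L.
(b) As CaCO₃: 63.23 mg/L × 1,770,000 L = 111,900 g; ÷ 100.1 = 1118 mol Ca²⁺.
(b) Mass: 1118 × 111 = 124,100 g.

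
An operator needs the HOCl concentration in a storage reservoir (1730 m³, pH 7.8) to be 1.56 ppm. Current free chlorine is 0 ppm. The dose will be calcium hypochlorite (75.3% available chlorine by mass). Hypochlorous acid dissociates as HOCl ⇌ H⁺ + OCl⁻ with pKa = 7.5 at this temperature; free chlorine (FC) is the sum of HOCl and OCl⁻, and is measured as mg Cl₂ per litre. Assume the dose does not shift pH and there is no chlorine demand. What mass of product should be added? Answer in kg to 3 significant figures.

10.7 kg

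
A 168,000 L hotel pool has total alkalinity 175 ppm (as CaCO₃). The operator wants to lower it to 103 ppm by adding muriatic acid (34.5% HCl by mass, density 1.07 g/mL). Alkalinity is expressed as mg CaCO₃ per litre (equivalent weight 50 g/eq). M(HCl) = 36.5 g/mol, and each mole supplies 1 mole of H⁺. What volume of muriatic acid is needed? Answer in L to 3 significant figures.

23.9 L

Alkalinity to neutralize: (175 − 103) = 72 mg/L as CaCO₃ × 168,000 L = 12,100 g as CaCO₃.
Equivalents of H⁺ required: 12,100 ÷ 50 g/eq = 241.9 eq = 241.9 mol HCl.
Mass of HCl: 241.9 × 36.5 = 8830 g.
Mass of 34.5% solution: 8830 / 0.345 = 25,590 g.
Volume: 25,590 g ÷ 1.07 g/mL = 23,920 mL.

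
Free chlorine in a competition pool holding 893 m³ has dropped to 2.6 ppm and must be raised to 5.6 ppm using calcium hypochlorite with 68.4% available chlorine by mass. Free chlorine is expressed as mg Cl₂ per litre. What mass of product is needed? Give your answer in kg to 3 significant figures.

Volume: 893 m³ = 893,000 L.
Chlorine deficit: 5.6 − 2.6 = 3 ppm = 3 mg/L as Cl₂.
Cl₂ equivalent needed: 3 mg/L × 893,000 L = 2,679,000 mg = 2679 g.
Product at 68.4% available chlorine: 2679 / 0.684 = 3917 g.

3.92 kg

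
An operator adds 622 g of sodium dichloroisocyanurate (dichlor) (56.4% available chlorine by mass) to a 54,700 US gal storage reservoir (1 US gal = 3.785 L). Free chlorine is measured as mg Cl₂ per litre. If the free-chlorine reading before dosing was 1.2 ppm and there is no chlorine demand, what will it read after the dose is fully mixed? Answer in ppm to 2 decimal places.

Volume: 54,700 US gal × 3.785 L/gal = 207,040 L.
Available chlorine delivered: 622 g × 0.564 = 350.8 g as Cl₂.
Concentration rise: 350.8 g / 207,040 L = 1.694 mg/L = 1.69 ppm.
Final FC: 1.2 + 1.69 = 2.89 ppm.

2.89 ppm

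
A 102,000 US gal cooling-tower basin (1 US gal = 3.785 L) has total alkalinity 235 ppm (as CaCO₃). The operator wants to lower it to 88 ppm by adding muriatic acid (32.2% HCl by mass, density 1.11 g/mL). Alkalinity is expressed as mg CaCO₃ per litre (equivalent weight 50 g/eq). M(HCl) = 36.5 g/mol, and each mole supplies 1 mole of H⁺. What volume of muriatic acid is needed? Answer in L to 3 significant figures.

116 L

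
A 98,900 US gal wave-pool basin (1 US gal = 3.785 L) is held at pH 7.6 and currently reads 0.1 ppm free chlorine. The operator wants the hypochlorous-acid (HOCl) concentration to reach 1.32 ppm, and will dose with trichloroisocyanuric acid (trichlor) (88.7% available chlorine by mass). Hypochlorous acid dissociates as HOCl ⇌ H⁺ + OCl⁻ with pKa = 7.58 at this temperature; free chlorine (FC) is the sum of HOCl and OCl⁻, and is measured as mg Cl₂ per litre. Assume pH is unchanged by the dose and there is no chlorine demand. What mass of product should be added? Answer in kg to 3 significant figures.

1.10 kg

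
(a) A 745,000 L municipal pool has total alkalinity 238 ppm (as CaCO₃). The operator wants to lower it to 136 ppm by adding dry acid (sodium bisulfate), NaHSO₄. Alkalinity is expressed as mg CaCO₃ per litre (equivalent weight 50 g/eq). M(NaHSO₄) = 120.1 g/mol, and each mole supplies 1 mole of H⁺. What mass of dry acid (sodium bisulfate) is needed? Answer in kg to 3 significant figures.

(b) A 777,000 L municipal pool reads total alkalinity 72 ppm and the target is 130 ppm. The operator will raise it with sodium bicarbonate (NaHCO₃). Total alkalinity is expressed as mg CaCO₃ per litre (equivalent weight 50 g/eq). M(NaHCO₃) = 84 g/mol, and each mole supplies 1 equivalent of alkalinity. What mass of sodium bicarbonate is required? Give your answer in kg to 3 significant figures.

(a) 183 kg; (b) 75.7 kg

(a) Alkalinity to neutralize: (238 − 136) = 102 mg/L as CaCO₃ × 745,000 L = 75,990 g as CaCO₃.
(a) Equivalents of H⁺ required: 75,990 ÷ 50 g/eq = 1520 eq = 1520 mol NaHSO₄.
(a) Mass of NaHSO₄: 1520 × 120.1 = 182,500 g.

(b) Alkalinity to add: (130 − 72) = 58 mg/L as CaCO₃ × 777,000 L = 45,070 g as CaCO₃.
(b) Equivalents: 45,070 g ÷ 50 g/eq = 901.3 eq.
(b) NaHCO₃ supplies 1 eq per mole → 901.3 mol.
(b) Mass: 901.3 mol × 84 g/mol = 75,710 g.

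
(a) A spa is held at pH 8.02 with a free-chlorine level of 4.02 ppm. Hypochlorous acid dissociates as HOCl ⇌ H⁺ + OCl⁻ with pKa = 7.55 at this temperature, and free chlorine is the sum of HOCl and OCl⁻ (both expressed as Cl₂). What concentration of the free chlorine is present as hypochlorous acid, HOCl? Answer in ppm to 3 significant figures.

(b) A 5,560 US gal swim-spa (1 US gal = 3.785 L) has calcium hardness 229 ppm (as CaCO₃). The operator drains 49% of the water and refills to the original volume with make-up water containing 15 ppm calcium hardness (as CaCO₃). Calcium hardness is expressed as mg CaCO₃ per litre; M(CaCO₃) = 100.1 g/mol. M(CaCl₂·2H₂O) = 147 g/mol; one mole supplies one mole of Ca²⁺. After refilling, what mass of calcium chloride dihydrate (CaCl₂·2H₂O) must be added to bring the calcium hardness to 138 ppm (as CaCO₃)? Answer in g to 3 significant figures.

(a) 1.02 ppm; (b) 428 g

(a) [OCl⁻]/[HOCl] = 10^(pH − pKa) = 10^(8.02 − 7.55) = 10^0.47 = 2.951.
(a) Fraction as HOCl = 1 / (1 + 2.951) = 0.2531.
(a) HOCl = 0.2531 × 4.02 ppm = 1.017 ppm.

(b) Volume: 5,560 US gal × 3.785 L/gal = 21,045 L.
(b) After draining 49% and refilling: 229 × 0.51 + 15 × 0.49 = 124.14 ppm.
(b) Deficit to target: 138 − 124.14 = 13.86 mg/L.
(b) As CaCO₃: 13.86 mg/L × 21,045 L = 291.7 g; ÷ 100.1 = 2.914 mol Ca²⁺.
(b) Mass: 2.914 × 147 = 428.3 g.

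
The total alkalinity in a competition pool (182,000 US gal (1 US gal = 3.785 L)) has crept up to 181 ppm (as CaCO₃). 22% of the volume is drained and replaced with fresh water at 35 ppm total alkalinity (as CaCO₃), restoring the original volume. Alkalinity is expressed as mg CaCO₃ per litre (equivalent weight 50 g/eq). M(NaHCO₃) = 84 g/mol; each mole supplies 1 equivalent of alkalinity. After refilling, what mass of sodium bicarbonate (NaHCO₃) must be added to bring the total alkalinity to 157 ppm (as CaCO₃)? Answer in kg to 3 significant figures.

9.40 kg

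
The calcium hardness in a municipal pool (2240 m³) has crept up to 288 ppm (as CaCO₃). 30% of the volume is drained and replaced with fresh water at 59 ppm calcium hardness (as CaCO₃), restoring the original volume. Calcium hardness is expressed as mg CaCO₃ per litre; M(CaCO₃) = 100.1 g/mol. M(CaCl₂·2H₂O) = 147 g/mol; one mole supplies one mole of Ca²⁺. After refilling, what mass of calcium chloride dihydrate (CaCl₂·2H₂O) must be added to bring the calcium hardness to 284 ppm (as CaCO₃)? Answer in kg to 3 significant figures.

213 kg

Volume: 2240 m³ = 2,240,000 L.
After draining 30% and refilling: 288 × 0.70 + 59 × 0.30 = 219.3 ppm.
Deficit to target: 284 − 219.3 = 64.7 mg/L.
As CaCO₃: 64.7 mg/L × 2,240,000 L = 144,900 g; ÷ 100.1 = 1448 mol Ca²⁺.
Mass: 1448 × 147 = 212,800 g.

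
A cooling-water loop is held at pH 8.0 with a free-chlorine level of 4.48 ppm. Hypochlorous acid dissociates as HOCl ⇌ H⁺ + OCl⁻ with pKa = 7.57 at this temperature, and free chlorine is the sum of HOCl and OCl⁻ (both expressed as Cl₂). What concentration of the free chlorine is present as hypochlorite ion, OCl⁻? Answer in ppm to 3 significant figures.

3.27 ppm

[OCl⁻]/[HOCl] = 10^(pH − pKa) = 10^(8.0 − 7.57) = 10^0.43 = 2.692.
Fraction as HOCl = 1 / (1 + 2.692) = 0.2709.
OCl⁻ = (1 − 0.2709) × 4.48 ppm = 3.266 ppm.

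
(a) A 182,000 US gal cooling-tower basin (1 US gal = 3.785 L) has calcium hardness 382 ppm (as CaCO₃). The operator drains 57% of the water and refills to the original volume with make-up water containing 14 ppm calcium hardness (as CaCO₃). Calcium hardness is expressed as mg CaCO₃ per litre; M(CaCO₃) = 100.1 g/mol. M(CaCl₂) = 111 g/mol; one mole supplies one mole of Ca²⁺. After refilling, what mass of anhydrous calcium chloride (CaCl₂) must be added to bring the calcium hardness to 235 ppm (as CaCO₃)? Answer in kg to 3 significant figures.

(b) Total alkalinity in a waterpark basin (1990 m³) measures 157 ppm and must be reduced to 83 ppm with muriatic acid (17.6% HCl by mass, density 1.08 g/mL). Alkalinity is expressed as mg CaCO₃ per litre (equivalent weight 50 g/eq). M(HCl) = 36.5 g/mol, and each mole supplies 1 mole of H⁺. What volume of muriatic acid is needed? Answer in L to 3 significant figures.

(a) 47.9 kg; (b) 566 L

(a) Volume: 182,000 US gal × 3.785 L/gal = 688,870 L.
(a) After draining 57% and refilling: 382 × 0.43 + 14 × 0.57 = 172.24 ppm.
(a) Deficit to target: 235 − 172.24 = 62.76 mg/L.
(a) As CaCO₃: 62.76 mg/L × 688,870 L = 43,230 g; ÷ 100.1 = 431.9 mol Ca²⁺.
(a) Mass: 431.9 × 111 = 47,940 g.

(b) Volume: 1990 m³ = 1,990,000 L.
(b) Alkalinity to neutralize: (157 − 83) = 74 mg/L as CaCO₃ × 1,990,000 L = 147,300 g as CaCO₃.
(b) Equivalents of H⁺ required: 147,300 ÷ 50 g/eq = 2945 eq = 2945 mol HCl.
(b) Mass of HCl: 2945 × 36.5 = 107,500 g.
(b) Mass of 17.6% solution: 107,500 / 0.176 = 610,800 g.
(b) Volume: 610,800 g ÷ 1.08 g/mL = 565,600 mL.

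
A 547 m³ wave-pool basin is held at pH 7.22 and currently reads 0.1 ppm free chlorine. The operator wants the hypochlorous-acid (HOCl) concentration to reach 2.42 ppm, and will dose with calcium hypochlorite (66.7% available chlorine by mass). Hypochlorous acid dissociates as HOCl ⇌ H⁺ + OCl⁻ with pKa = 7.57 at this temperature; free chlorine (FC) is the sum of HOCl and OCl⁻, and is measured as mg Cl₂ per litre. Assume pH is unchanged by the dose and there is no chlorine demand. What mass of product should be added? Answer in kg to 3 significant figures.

Volume: 547 m³ = 547,000 L.
[OCl⁻]/[HOCl] = 10^(pH − pKa) = 10^(7.22 − 7.57) = 0.4467; fraction as HOCl = 1/(1 + 0.4467) = 0.6912.
Free chlorine required for 2.42 ppm HOCl: 2.42 / 0.6912 = 3.501 ppm.
FC to add: 3.501 − 0.1 = 3.401 mg/L as Cl₂.
Cl₂ equivalent: 3.401 mg/L × 547,000 L = 1860 g.
Product at 66.7% available Cl: 1860 / 0.667 = 2789 g.

2.79 kg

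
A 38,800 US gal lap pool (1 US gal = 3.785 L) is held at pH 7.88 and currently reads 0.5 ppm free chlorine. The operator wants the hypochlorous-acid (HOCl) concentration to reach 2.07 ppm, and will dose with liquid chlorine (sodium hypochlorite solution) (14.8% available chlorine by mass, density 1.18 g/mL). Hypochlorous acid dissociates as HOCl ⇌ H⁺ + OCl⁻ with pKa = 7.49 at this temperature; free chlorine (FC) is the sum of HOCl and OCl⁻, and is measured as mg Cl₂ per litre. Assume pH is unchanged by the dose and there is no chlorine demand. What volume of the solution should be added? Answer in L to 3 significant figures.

Volume: 38,800 US gal × 3.785 L/gal = 146,858 L.
[OCl⁻]/[HOCl] = 10^(pH − pKa) = 10^(7.88 − 7.49) = 2.455; fraction as HOCl = 1/(1 + 2.455) = 0.2895.
Free chlorine required for 2.07 ppm HOCl: 2.07 / 0.2895 = 7.151 ppm.
FC to add: 7.151 − 0.5 = 6.651 mg/L as Cl₂.
Cl₂ equivalent: 6.651 mg/L × 146,858 L = 976.8 g.
Product at 14.8% available Cl: 976.8 / 0.148 = 6600 g.
Volume: 6600 g ÷ 1.18 g/mL = 5593 mL.

5.59 L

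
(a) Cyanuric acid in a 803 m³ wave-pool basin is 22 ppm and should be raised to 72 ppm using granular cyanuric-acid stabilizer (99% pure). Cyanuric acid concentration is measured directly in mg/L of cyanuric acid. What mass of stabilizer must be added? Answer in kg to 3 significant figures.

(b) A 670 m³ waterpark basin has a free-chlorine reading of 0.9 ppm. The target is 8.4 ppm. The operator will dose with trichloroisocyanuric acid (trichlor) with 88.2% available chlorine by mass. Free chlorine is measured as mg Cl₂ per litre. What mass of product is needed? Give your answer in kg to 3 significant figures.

(a) 40.6 kg; (b) 5.70 kg

(a) Volume: 803 m³ = 803,000 L.
(a) CYA to add: (72 − 22) = 50 mg/L × 803,000 L = 40,150 g cyanuric acid.
(a) At 99% purity: 40,150 / 0.99 = 40,560 g product.

(b) Volume: 670 m³ = 670,000 L.
(b) Chlorine deficit: 8.4 − 0.9 = 7.5 ppm = 7.5 mg/L as Cl₂.
(b) Cl₂ equivalent needed: 7.5 mg/L × 670,000 L = 5,025,000 mg = 5025 g.
(b) Product at 88.2% available chlorine: 5025 / 0.882 = 5697 g.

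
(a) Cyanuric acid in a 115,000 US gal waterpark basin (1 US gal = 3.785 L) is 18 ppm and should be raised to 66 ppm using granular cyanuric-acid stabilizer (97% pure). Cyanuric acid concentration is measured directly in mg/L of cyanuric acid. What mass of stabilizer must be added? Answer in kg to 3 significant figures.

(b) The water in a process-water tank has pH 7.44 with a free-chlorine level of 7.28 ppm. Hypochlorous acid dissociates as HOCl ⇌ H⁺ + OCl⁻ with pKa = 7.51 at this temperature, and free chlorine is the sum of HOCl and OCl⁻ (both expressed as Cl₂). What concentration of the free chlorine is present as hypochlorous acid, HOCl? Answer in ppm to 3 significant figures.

(a) Volume: 115,000 US gal × 3.785 L/gal = 435,275 L.
(a) CYA to add: (66 − 18) = 48 mg/L × 435,275 L = 20,890 g cyanuric acid.
(a) At 97% purity: 20,890 / 0.97 = 21,540 g product.

(b) [OCl⁻]/[HOCl] = 10^(pH − pKa) = 10^(7.44 − 7.51) = 10^-0.07 = 0.8511.
(b) Fraction as HOCl = 1 / (1 + 0.8511) = 0.5402.
(b) HOCl = 0.5402 × 7.28 ppm = 3.933 ppm.

(a) 21.5 kg; (b) 3.93 ppm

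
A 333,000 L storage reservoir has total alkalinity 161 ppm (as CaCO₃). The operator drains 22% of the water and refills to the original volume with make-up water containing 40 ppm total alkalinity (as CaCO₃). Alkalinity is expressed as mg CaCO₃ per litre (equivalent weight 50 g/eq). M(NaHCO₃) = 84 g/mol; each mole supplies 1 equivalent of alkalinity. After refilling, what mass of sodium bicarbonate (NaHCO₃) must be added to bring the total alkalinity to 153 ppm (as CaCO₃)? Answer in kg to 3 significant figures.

After draining 22% and refilling: 161 × 0.78 + 40 × 0.22 = 134.38 ppm.
Deficit to target: 153 − 134.38 = 18.62 mg/L.
As CaCO₃: 18.62 mg/L × 333,000 L = 6200 g; ÷ 50 g/eq ÷ 1 = 124 mol NaHCO₃.
Mass: 124 × 84 = 10,420 g.

10.4 kg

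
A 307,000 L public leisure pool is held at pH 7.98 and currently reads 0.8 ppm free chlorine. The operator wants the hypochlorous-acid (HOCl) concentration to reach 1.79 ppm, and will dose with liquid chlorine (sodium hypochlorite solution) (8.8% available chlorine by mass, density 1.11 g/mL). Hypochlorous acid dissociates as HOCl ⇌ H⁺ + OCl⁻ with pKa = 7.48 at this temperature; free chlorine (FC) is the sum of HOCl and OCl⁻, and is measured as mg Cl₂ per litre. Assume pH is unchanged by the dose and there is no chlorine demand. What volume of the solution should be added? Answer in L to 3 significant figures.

20.9 L

[OCl⁻]/[HOCl] = 10^(pH − pKa) = 10^(7.98 − 7.48) = 3.162; fraction as HOCl = 1/(1 + 3.162) = 0.2403.
Free chlorine required for 1.79 ppm HOCl: 1.79 / 0.2403 = 7.45 ppm.
FC to add: 7.45 − 0.8 = 6.65 mg/L as Cl₂.
Cl₂ equivalent: 6.65 mg/L × 307,000 L = 2042 g.
Product at 8.8% available Cl: 2042 / 0.088 = 23,200 g.
Volume: 23,200 g ÷ 1.11 g/mL = 20,900 mL.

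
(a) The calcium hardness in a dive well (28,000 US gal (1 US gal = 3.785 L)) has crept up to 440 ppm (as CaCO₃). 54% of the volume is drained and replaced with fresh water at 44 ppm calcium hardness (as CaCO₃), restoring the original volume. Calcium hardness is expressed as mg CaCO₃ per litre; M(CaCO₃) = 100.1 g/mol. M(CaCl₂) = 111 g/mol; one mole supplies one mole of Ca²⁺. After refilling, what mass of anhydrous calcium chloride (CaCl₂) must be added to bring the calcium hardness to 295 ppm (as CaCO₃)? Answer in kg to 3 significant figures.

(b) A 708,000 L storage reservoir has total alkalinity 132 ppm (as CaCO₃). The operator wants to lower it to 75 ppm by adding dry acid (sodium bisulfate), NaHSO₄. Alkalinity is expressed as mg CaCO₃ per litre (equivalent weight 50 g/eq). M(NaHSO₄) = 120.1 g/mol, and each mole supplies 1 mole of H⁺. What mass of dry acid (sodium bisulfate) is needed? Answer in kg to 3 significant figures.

(a) Volume: 28,000 US gal × 3.785 L/gal = 105,980 L.
(a) After draining 54% and refilling: 440 × 0.46 + 44 × 0.54 = 226.16 ppm.
(a) Deficit to target: 295 − 226.16 = 68.84 mg/L.
(a) As CaCO₃: 68.84 mg/L × 105,980 L = 7296 g; ÷ 100.1 = 72.88 mol Ca²⁺.
(a) Mass: 72.88 × 111 = 8090 g.

(b) Alkalinity to neutralize: (132 − 75) = 57 mg/L as CaCO₃ × 708,000 L = 40,360 g as CaCO₃.
(b) Equivalents of H⁺ required: 40,360 ÷ 50 g/eq = 807.1 eq = 807.1 mol NaHSO₄.
(b) Mass of NaHSO₄: 807.1 × 120.1 = 96,940 g.

(a) 8.09 kg; (b) 96.9 kg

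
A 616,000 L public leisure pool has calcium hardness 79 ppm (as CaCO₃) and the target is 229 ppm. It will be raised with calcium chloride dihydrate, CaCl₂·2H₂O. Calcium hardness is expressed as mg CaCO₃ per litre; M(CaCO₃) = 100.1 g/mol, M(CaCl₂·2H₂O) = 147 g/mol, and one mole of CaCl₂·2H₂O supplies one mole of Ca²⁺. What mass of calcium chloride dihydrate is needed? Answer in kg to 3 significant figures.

Hardness to add: (229 − 79) = 150 mg/L as CaCO₃ × 616,000 L = 92,400 g as CaCO₃.
Moles of Ca²⁺ (1 mol Ca²⁺ ≡ 1 mol CaCO₃): 92,400 / 100.1 g/mol = 923.1 mol.
Mass of CaCl₂·2H₂O: 923.1 × 147 = 135,700 g.

136 kg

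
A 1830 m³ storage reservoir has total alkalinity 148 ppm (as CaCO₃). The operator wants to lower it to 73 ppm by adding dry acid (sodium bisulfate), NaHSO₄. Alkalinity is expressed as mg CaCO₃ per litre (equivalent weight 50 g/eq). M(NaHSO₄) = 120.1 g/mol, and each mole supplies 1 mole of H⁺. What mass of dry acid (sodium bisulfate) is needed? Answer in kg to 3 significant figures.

Volume: 1830 m³ = 1,830,000 L.
Alkalinity to neutralize: (148 − 73) = 75 mg/L as CaCO₃ × 1,830,000 L = 137,200 g as CaCO₃.
Equivalents of H⁺ required: 137,200 ÷ 50 g/eq = 2745 eq = 2745 mol NaHSO₄.
Mass of NaHSO₄: 2745 × 120.1 = 329,700 g.

330 kg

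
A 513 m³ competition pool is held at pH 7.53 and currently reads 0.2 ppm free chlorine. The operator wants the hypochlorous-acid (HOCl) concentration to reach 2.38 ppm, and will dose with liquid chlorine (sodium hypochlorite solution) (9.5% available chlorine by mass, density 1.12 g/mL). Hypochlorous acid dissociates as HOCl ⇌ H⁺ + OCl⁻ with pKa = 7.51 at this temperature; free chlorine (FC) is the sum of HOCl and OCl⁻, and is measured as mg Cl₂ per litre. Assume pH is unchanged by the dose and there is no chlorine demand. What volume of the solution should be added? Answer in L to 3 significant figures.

22.5 L

Volume: 513 m³ = 513,000 L.
[OCl⁻]/[HOCl] = 10^(pH − pKa) = 10^(7.53 − 7.51) = 1.047; fraction as HOCl = 1/(1 + 1.047) = 0.4885.
Free chlorine required for 2.38 ppm HOCl: 2.38 / 0.4885 = 4.872 ppm.
FC to add: 4.872 − 0.2 = 4.672 mg/L as Cl₂.
Cl₂ equivalent: 4.672 mg/L × 513,000 L = 2397 g.
Product at 9.5% available Cl: 2397 / 0.095 = 25,230 g.
Volume: 25,230 g ÷ 1.12 g/mL = 22,530 mL.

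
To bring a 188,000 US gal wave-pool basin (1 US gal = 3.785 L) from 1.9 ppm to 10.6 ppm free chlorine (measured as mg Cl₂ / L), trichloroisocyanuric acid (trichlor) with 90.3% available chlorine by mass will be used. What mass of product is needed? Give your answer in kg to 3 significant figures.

Volume: 188,000 US gal × 3.785 L/gal = 711,580 L.
Chlorine deficit: 10.6 − 1.9 = 8.7 ppm = 8.7 mg/L as Cl₂.
Cl₂ equivalent needed: 8.7 mg/L × 711,580 L = 6,191,000 mg = 6191 g.
Product at 90.3% available chlorine: 6191 / 0.903 = 6856 g.

6.86 kg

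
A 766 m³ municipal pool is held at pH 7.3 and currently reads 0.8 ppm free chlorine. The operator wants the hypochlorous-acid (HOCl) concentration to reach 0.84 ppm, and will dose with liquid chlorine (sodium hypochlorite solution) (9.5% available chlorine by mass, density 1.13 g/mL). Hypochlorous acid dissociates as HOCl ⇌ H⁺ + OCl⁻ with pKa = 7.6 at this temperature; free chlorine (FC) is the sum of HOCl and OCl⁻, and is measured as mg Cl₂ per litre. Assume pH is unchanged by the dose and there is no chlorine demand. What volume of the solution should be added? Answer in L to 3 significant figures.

3.29 L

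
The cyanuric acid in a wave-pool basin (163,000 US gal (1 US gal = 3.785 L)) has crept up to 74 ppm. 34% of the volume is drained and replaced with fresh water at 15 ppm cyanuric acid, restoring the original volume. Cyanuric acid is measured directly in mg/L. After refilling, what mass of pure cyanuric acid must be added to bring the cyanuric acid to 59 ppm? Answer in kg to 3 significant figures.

3.12 kg

Volume: 163,000 US gal × 3.785 L/gal = 616,955 L.
After draining 34% and refilling: 74 × 0.66 + 15 × 0.34 = 53.94 ppm.
Deficit to target: 59 − 53.94 = 5.06 mg/L.
Mass: 5.06 mg/L × 616,955 L = 3122 g cyanuric acid.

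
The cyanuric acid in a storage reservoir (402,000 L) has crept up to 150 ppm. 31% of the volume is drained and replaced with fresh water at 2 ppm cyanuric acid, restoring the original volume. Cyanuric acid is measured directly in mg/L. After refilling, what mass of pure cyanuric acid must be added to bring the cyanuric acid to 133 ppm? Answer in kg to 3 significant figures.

11.6 kg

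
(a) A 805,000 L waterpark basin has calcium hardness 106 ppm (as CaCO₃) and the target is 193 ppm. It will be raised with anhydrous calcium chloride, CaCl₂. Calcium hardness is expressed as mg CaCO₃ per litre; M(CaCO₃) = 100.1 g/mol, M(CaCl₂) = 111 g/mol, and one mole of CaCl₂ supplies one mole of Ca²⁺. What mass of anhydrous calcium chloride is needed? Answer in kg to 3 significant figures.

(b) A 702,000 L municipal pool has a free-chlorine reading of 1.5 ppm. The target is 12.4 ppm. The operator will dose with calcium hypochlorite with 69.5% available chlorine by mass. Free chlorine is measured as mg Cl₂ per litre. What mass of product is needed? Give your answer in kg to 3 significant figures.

(a) 77.7 kg; (b) 11.0 kg

(a) Hardness to add: (193 − 106) = 87 mg/L as CaCO₃ × 805,000 L = 70,040 g as CaCO₃.
(a) Moles of Ca²⁺ (1 mol Ca²⁺ ≡ 1 mol CaCO₃): 70,040 / 100.1 g/mol = 699.7 mol.
(a) Mass of CaCl₂: 699.7 × 111 = 77,660 g.

(b) Chlorine deficit: 12.4 − 1.5 = 10.9 ppm = 10.9 mg/L as Cl₂.
(b) Cl₂ equivalent needed: 10.9 mg/L × 702,000 L = 7,652,000 mg = 7652 g.
(b) Product at 69.5% available chlorine: 7652 / 0.695 = 11,010 g.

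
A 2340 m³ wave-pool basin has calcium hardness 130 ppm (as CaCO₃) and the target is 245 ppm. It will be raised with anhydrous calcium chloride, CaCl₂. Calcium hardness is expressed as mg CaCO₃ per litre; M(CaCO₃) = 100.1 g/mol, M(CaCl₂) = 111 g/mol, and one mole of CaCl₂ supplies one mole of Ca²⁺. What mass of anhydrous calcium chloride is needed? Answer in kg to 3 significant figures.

298 kg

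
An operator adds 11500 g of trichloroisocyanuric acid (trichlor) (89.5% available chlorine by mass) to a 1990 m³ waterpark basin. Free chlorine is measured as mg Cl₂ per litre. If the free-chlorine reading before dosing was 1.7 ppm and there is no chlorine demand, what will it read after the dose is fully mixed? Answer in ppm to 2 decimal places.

Volume: 1990 m³ = 1,990,000 L.
Available chlorine delivered: 11,500 g × 0.895 = 10,290 g as Cl₂.
Concentration rise: 10,290 g / 1,990,000 L = 5.172 mg/L = 5.17 ppm.
Final FC: 1.7 + 5.17 = 6.87 ppm.

6.87 ppm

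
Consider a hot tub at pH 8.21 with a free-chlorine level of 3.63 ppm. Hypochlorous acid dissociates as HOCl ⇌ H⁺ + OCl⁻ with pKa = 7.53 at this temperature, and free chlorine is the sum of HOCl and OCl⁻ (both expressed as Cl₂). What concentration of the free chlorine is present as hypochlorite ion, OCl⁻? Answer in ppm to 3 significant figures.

3.00 ppm

[OCl⁻]/[HOCl] = 10^(pH − pKa) = 10^(8.21 − 7.53) = 10^0.68 = 4.786.
Fraction as HOCl = 1 / (1 + 4.786) = 0.1728.
OCl⁻ = (1 − 0.1728) × 3.63 ppm = 3.003 ppm.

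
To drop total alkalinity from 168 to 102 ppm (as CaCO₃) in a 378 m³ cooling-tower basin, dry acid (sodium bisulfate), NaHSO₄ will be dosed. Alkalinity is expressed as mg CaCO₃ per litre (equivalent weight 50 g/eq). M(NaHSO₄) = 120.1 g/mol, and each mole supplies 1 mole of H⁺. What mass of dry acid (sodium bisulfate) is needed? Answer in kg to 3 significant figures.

Volume: 378 m³ = 378,000 L.
Alkalinity to neutralize: (168 − 102) = 66 mg/L as CaCO₃ × 378,000 L = 24,950 g as CaCO₃.
Equivalents of H⁺ required: 24,950 ÷ 50 g/eq = 499 eq = 499 mol NaHSO₄.
Mass of NaHSO₄: 499 × 120.1 = 59,930 g.

59.9 kg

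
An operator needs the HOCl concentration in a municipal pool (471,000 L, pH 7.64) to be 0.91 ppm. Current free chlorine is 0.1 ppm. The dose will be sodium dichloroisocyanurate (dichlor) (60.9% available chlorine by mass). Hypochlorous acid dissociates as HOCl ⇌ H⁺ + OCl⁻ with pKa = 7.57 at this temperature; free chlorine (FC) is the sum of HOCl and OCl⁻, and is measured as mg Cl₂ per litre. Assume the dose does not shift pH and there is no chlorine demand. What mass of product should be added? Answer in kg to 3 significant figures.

1.45 kg

[OCl⁻]/[HOCl] = 10^(pH − pKa) = 10^(7.64 − 7.57) = 1.175; fraction as HOCl = 1/(1 + 1.175) = 0.4598.
Free chlorine required for 0.91 ppm HOCl: 0.91 / 0.4598 = 1.979 ppm.
FC to add: 1.979 − 0.1 = 1.879 mg/L as Cl₂.
Cl₂ equivalent: 1.879 mg/L × 471,000 L = 885.1 g.
Product at 60.9% available Cl: 885.1 / 0.609 = 1453 g.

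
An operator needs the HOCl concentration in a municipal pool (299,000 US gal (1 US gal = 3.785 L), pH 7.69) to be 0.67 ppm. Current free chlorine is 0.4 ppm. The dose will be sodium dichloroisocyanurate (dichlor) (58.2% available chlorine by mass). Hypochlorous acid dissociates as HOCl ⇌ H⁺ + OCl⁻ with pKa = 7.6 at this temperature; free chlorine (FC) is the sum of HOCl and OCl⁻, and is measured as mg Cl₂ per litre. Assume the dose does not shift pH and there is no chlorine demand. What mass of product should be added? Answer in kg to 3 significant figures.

2.13 kg

Volume: 299,000 US gal × 3.785 L/gal = 1,131,715 L.
[OCl⁻]/[HOCl] = 10^(pH − pKa) = 10^(7.69 − 7.6) = 1.23; fraction as HOCl = 1/(1 + 1.23) = 0.4484.
Free chlorine required for 0.67 ppm HOCl: 0.67 / 0.4484 = 1.494 ppm.
FC to add: 1.494 − 0.4 = 1.094 mg/L as Cl₂.
Cl₂ equivalent: 1.094 mg/L × 1,131,715 L = 1238 g.
Product at 58.2% available Cl: 1238 / 0.582 = 2128 g.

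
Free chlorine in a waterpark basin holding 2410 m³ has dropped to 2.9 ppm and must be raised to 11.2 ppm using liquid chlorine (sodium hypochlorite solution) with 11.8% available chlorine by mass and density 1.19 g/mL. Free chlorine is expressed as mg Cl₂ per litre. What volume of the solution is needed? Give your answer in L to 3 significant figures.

142 L

Volume: 2410 m³ = 2,410,000 L.
Chlorine deficit: 11.2 − 2.9 = 8.3 ppm = 8.3 mg/L as Cl₂.
Cl₂ equivalent needed: 8.3 mg/L × 2,410,000 L = 20,000,000 mg = 20,000 g.
Product at 11.8% available chlorine: 20,000 / 0.118 = 169,500 g.
Volume at density 1.19 g/mL: 169,500 g ÷ 1.19 g/mL = 142,500 mL.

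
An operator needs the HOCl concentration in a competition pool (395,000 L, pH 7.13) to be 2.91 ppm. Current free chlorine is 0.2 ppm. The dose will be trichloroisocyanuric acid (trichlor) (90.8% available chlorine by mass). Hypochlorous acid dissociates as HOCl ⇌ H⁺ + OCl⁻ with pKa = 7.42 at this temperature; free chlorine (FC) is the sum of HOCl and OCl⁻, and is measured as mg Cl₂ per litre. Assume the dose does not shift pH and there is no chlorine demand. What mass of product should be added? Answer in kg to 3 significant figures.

1.83 kg

[OCl⁻]/[HOCl] = 10^(pH − pKa) = 10^(7.13 − 7.42) = 0.5129; fraction as HOCl = 1/(1 + 0.5129) = 0.661.
Free chlorine required for 2.91 ppm HOCl: 2.91 / 0.661 = 4.402 ppm.
FC to add: 4.402 − 0.2 = 4.202 mg/L as Cl₂.
Cl₂ equivalent: 4.202 mg/L × 395,000 L = 1660 g.
Product at 90.8% available Cl: 1660 / 0.908 = 1828 g.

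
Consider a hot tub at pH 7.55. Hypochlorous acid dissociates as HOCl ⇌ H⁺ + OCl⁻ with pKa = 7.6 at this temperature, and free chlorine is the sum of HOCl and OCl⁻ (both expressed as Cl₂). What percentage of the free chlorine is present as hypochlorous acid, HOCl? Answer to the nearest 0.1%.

52.9%

[OCl⁻]/[HOCl] = 10^(pH − pKa) = 10^(7.55 − 7.6) = 10^-0.05 = 0.8913.
Fraction as HOCl = 1 / (1 + 0.8913) = 0.5288.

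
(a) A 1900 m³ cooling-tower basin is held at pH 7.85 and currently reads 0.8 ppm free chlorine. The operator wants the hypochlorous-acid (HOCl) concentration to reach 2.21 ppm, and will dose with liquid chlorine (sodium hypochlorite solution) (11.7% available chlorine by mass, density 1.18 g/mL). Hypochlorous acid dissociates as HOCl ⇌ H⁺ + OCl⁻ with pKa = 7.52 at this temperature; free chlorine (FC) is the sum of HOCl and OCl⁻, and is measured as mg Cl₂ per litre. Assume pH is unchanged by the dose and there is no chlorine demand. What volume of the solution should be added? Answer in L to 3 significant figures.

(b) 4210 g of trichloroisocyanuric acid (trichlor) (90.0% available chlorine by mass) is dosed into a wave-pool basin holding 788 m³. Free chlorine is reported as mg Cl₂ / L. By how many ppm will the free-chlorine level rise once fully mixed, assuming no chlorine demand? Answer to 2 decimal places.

(a) 84.4 L; (b) 4.81 ppm

(a) Volume: 1900 m³ = 1,900,000 L.
(a) [OCl⁻]/[HOCl] = 10^(pH − pKa) = 10^(7.85 − 7.52) = 2.138; fraction as HOCl = 1/(1 + 2.138) = 0.3187.
(a) Free chlorine required for 2.21 ppm HOCl: 2.21 / 0.3187 = 6.935 ppm.
(a) FC to add: 6.935 − 0.8 = 6.135 mg/L as Cl₂.
(a) Cl₂ equivalent: 6.135 mg/L × 1,900,000 L = 11,660 g.
(a) Product at 11.7% available Cl: 11,660 / 0.117 = 99,630 g.
(a) Volume: 99,630 g ÷ 1.18 g/mL = 84,430 mL.

(b) Volume: 788 m³ = 788,000 L.
(b) Available chlorine delivered: 4210 g × 0.9 = 3789 g as Cl₂.
(b) Concentration rise: 3789 g / 788,000 L = 4.808 mg/L = 4.81 ppm.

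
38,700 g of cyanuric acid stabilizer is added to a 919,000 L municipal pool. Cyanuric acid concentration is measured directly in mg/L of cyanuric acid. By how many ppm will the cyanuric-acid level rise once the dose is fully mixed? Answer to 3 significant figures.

42.1 ppm

Rise: 38,700 g / 919,000 L × 1000 = 42.11 mg/L.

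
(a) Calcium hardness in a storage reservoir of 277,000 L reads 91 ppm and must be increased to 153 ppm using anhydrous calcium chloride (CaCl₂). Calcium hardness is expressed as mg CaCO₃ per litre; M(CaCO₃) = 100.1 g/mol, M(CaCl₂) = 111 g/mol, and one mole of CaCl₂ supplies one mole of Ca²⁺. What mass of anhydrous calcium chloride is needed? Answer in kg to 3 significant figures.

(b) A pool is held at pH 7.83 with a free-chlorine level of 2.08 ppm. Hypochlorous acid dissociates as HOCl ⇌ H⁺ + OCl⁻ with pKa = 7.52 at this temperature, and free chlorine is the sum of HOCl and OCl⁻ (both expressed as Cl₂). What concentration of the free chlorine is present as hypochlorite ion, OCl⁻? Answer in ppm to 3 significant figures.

(a) Hardness to add: (153 − 91) = 62 mg/L as CaCO₃ × 277,000 L = 17,170 g as CaCO₃.
(a) Moles of Ca²⁺ (1 mol Ca²⁺ ≡ 1 mol CaCO₃): 17,170 / 100.1 g/mol = 171.6 mol.
(a) Mass of CaCl₂: 171.6 × 111 = 19,040 g.

(b) [OCl⁻]/[HOCl] = 10^(pH − pKa) = 10^(7.83 − 7.52) = 10^0.31 = 2.042.
(b) Fraction as HOCl = 1 / (1 + 2.042) = 0.3288.
(b) OCl⁻ = (1 − 0.3288) × 2.08 ppm = 1.396 ppm.

(a) 19.0 kg; (b) 1.40 ppm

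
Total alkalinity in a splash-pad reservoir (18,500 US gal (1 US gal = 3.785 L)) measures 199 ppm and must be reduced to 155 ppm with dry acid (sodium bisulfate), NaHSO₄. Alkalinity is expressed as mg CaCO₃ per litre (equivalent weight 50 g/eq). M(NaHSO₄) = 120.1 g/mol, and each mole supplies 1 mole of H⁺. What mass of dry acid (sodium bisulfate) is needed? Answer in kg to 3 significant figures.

Volume: 18,500 US gal × 3.785 L/gal = 70,022 L.
Alkalinity to neutralize: (199 − 155) = 44 mg/L as CaCO₃ × 70,022 L = 3081 g as CaCO₃.
Equivalents of H⁺ required: 3081 ÷ 50 g/eq = 61.62 eq = 61.62 mol NaHSO₄.
Mass of NaHSO₄: 61.62 × 120.1 = 7401 g.

7.40 kg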